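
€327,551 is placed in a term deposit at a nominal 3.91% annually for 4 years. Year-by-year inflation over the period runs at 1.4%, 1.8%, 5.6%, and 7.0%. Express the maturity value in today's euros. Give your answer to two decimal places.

€327,397.14

Nominal value at maturity: €327,551 × (1 + 3.91%)^4 ≈ €381,863.64.
Price-level factor over 4 years: 1.014 × 1.018 × 1.056 × 1.070 ≈ 1.1663621798.
The maturity value deflated by that factor is the answer in today's purchasing power.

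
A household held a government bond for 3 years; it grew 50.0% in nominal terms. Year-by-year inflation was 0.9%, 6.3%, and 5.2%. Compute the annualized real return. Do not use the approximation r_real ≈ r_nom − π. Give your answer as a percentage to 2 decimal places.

9.96%

Cumulative inflation factor: 1.009 × 1.063 × 1.052 ≈ 1.12834.
Nominal growth factor: 1.50000. Real growth factor = 1.50000 / 1.12834 ≈ 1.32939.
Annualized: 1.32939^(1/3) − 1 ≈ 0.09956.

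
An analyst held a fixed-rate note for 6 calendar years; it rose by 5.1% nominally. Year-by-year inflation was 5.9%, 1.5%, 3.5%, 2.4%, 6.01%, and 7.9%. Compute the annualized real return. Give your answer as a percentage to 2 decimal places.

-3.52%

Cumulative inflation factor: 1.059 × 1.015 × 1.035 × 1.024 × 1.0601 × 1.079 ≈ 1.30308.
Nominal growth factor: 1.05100. Real growth factor = 1.05100 / 1.30308 ≈ 0.80655.
Annualized: 0.80655^(1/6) − 1 ≈ -0.03520.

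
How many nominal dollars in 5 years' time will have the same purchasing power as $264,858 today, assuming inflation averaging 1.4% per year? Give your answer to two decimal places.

Cumulative price-level factor: (1+1.4%)^5 ≈ 1.0719876326.
Multiplying $264,858 by the price-level factor gives the future nominal sum.

$283,924.50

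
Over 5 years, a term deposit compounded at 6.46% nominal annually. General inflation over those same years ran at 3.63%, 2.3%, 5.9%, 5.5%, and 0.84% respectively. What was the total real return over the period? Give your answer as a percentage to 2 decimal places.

14.50%

Cumulative inflation factor: 1.0363 × 1.023 × 1.059 × 1.055 × 1.0084 ≈ 1.19438.
Nominal growth factor: 1.36752. Real growth factor = 1.36752 / 1.19438 ≈ 1.14496.
Total real return ≈ 14.4959%.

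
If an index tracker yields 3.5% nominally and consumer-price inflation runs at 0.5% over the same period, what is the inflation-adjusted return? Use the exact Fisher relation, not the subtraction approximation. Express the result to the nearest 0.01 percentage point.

Real return via the Fisher equation: (1 + 3.5%)/(1 + 0.5%) − 1 = 1.035/1.005 − 1 ≈ 0.02985.

2.99%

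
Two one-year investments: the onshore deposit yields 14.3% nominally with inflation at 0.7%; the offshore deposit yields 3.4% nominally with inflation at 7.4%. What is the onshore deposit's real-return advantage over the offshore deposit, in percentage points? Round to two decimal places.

The onshore deposit real return: 1.143/1.007 − 1 = 13.505%.
The offshore deposit real return: 1.034/1.074 − 1 = -3.724%.
Difference: 13.505 − (-3.724) = 17.229 pp.

17.23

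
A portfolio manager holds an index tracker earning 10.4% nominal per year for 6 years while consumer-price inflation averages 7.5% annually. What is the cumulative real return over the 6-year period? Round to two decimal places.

The annual real rate is (1+10.4%)/(1+7.5%) − 1 = 2.6977%.
Compounded over 6 years: (1 + 0.026977)^6 − 1 ≈ 0.17318.

17.32%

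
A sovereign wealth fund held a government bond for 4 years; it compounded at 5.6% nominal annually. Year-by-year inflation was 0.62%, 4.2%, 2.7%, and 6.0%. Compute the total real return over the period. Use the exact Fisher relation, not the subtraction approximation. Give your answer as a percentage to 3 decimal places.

8.950%

Cumulative inflation factor: 1.0062 × 1.042 × 1.027 × 1.060 ≈ 1.14137.
Nominal growth factor: 1.24353. Real growth factor = 1.24353 / 1.14137 ≈ 1.08950.
Total real return ≈ 8.9500%.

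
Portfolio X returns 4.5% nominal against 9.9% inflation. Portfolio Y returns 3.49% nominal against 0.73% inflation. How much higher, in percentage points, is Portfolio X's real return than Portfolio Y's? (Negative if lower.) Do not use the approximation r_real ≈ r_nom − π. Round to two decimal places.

-7.65

Portfolio X real return: 1.045/1.099 − 1 = -4.914%.
Portfolio Y real return: 1.0349/1.0073 − 1 = 2.740%.
Difference: -4.914 − 2.740 = -7.654 pp.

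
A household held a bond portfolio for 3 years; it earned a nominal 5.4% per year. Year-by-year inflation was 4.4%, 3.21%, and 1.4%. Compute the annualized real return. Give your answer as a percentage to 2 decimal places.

Cumulative inflation factor: 1.044 × 1.0321 × 1.014 ≈ 1.09260.
Nominal growth factor: 1.17091. Real growth factor = 1.17091 / 1.09260 ≈ 1.07167.
Annualized: 1.07167^(1/3) − 1 ≈ 0.02334.

2.33%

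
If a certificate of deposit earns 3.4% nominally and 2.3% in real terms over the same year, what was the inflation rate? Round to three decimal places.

1.075%

From (1+r_nom) = (1+r_real)(1+π), we get 1+π = (1 + 3.4%)/(1 + 2.3%) = 1.034/1.023 ≈ 1.01075.
So π ≈ 1.0753%.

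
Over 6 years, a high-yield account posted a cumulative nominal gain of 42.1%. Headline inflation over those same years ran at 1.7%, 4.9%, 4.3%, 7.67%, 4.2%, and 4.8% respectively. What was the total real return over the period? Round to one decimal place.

Cumulative inflation factor: 1.017 × 1.049 × 1.043 × 1.0767 × 1.042 × 1.048 ≈ 1.30829.
Nominal growth factor: 1.42100. Real growth factor = 1.42100 / 1.30829 ≈ 1.08615.
Total real return ≈ 8.6150%.

8.6%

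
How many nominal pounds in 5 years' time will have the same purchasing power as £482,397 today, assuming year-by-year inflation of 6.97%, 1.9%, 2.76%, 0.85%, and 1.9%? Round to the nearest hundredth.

Cumulative price-level factor: 1.0697 × 1.019 × 1.0276 × 1.0085 × 1.019 ≈ 1.1510928650.
The nominal amount required is £482,397 scaled up by that factor.

£555,283.74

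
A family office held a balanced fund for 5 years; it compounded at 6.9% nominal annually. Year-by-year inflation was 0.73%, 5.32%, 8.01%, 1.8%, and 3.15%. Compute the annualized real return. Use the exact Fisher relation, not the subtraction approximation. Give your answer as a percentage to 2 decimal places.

Cumulative inflation factor: 1.0073 × 1.0532 × 1.0801 × 1.018 × 1.0315 ≈ 1.20324.
Nominal growth factor: 1.39601. Real growth factor = 1.39601 / 1.20324 ≈ 1.16021.
Annualized: 1.16021^(1/5) − 1 ≈ 0.03017.

3.02%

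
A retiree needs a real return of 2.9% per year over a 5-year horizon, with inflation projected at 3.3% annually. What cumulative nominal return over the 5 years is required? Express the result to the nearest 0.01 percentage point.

Required annual nominal rate: (1+2.9%)(1+3.3%) − 1 = 6.2957%.
Cumulative over 5 years: (1 + 0.062957)^5 − 1 ≈ 0.35700.

35.70%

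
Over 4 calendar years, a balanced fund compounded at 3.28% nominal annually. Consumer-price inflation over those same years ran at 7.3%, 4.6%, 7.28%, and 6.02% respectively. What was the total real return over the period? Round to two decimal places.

Cumulative inflation factor: 1.073 × 1.046 × 1.0728 × 1.0602 ≈ 1.27655.
Nominal growth factor: 1.13780. Real growth factor = 1.13780 / 1.27655 ≈ 0.89131.
Total real return ≈ -10.8694%.

-10.87%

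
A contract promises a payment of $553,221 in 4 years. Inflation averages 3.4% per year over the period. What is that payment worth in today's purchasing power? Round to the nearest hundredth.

$483,967.84

Price-level factor over 4 years: (1 + 3.4%)^4 ≈ 1.1430945523.
Purchasing power today: $553,221 divided by that factor.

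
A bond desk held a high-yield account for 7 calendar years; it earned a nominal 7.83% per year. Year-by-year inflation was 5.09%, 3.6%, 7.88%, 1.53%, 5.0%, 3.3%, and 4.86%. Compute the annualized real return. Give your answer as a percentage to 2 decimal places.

Cumulative inflation factor: 1.0509 × 1.036 × 1.0788 × 1.0153 × 1.050 × 1.033 × 1.0486 ≈ 1.35630.
Nominal growth factor: 1.69503. Real growth factor = 1.69503 / 1.35630 ≈ 1.24974.
Annualized: 1.24974^(1/7) − 1 ≈ 0.03236.

3.24%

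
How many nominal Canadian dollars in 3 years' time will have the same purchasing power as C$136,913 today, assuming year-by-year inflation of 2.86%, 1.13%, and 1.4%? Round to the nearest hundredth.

C$144,413.96

Cumulative price-level factor: 1.0286 × 1.0113 × 1.014 ≈ 1.0547863045.
The nominal amount required is C$136,913 scaled up by that factor.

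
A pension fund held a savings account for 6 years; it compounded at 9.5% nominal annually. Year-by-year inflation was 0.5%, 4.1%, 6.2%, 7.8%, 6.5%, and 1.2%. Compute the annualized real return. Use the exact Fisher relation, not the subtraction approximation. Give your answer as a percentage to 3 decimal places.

4.938%

Cumulative inflation factor: 1.005 × 1.041 × 1.062 × 1.078 × 1.065 × 1.012 ≈ 1.29089.
Nominal growth factor: 1.72379. Real growth factor = 1.72379 / 1.29089 ≈ 1.33535.
Annualized: 1.33535^(1/6) − 1 ≈ 0.04938.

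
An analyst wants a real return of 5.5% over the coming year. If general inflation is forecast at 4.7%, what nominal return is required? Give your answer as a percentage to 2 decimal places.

By the Fisher equation, 1 + r_nom = (1 + 5.5%)(1 + 4.7%) = 1.055 × 1.047 = 1.104585.
So r_nom = 10.4585%.

10.46%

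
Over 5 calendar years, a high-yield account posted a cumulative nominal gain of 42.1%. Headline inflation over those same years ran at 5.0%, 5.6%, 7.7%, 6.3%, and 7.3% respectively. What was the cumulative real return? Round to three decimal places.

Cumulative inflation factor: 1.050 × 1.056 × 1.077 × 1.063 × 1.073 ≈ 1.36208.
Nominal growth factor: 1.42100. Real growth factor = 1.42100 / 1.36208 ≈ 1.04326.
Total real return ≈ 4.3259%.

4.326%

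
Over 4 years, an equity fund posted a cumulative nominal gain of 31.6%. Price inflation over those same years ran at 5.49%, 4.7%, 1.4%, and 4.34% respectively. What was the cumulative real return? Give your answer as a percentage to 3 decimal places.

12.618%

Cumulative inflation factor: 1.0549 × 1.047 × 1.014 × 1.0434 ≈ 1.16855.
Nominal growth factor: 1.31600. Real growth factor = 1.31600 / 1.16855 ≈ 1.12618.
Total real return ≈ 12.6183%.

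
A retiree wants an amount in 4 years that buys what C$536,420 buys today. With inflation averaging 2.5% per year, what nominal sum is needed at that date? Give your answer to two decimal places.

Cumulative price-level factor: (1+2.5%)^4 ≈ 1.1038128906.
The nominal amount required is C$536,420 scaled up by that factor.

C$592,107.31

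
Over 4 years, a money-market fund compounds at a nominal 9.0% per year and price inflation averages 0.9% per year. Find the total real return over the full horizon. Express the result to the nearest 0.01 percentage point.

The annual real rate is (1+9.0%)/(1+0.9%) − 1 = 8.0278%.
Compounded over 4 years: (1 + 0.080278)^4 − 1 ≈ 0.36189.

36.19%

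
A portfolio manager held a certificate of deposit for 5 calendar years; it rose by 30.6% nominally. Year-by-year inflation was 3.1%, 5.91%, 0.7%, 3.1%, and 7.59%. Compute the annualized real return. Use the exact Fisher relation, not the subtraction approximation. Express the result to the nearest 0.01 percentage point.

1.38%

Cumulative inflation factor: 1.031 × 1.0591 × 1.007 × 1.031 × 1.0759 ≈ 1.21971.
Nominal growth factor: 1.30600. Real growth factor = 1.30600 / 1.21971 ≈ 1.07075.
Annualized: 1.07075^(1/5) − 1 ≈ 0.01377.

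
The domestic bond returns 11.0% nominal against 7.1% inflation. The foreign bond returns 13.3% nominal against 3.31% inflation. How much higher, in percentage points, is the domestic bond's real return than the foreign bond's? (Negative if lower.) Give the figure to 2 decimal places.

The domestic bond real return: 1.110/1.071 − 1 = 3.641%.
The foreign bond real return: 1.133/1.0331 − 1 = 9.670%.
Difference: 3.641 − 9.670 = -6.029 pp.

-6.03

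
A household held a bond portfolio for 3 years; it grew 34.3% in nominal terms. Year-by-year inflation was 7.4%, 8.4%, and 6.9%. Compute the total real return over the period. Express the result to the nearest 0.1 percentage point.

Cumulative inflation factor: 1.074 × 1.084 × 1.069 ≈ 1.24455.
Nominal growth factor: 1.34300. Real growth factor = 1.34300 / 1.24455 ≈ 1.07911.
Total real return ≈ 7.9108%.

7.9%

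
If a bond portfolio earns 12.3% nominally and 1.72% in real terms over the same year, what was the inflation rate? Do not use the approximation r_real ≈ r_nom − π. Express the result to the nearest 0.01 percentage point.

From (1+r_nom) = (1+r_real)(1+π), we get 1+π = (1 + 12.3%)/(1 + 1.72%) = 1.123/1.0172 ≈ 1.10401.
So π ≈ 10.4011%.

10.40%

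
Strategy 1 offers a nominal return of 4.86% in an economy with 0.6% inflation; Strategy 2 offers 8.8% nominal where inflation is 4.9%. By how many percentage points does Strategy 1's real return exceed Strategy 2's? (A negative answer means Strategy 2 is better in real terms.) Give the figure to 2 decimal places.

0.52

Strategy 1 real return: 1.0486/1.006 − 1 = 4.235%.
Strategy 2 real return: 1.088/1.049 − 1 = 3.718%.
Difference: 4.235 − 3.718 = 0.517 pp.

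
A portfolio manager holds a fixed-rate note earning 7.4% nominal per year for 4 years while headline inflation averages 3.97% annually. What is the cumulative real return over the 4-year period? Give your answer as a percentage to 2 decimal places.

The annual real rate is (1+7.4%)/(1+3.97%) − 1 = 3.2990%.
Compounded over 4 years: (1 + 0.032990)^4 − 1 ≈ 0.13864.

13.86%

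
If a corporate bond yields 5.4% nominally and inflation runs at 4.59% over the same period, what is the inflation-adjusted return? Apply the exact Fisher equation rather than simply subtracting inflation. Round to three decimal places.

Real return via the Fisher equation: (1 + 5.4%)/(1 + 4.59%) − 1 = 1.054/1.0459 − 1 ≈ 0.00774.

0.774%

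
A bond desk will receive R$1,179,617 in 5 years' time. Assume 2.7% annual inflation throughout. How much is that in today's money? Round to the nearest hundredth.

R$1,032,497.01

Price-level factor over 5 years: (1 + 2.7%)^5 ≈ 1.1424895016.
Purchasing power today: R$1,179,617 divided by that factor.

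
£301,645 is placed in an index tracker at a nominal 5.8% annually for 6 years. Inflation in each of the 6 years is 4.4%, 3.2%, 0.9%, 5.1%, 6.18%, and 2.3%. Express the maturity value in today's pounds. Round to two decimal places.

Nominal value at maturity: £301,645 × (1 + 5.8%)^6 ≈ £423,067.96.
Price-level factor over 6 years: 1.044 × 1.032 × 1.009 × 1.051 × 1.0618 × 1.023 ≈ 1.2410590131.
The maturity value deflated by that factor is the answer in today's purchasing power.

£340,892.70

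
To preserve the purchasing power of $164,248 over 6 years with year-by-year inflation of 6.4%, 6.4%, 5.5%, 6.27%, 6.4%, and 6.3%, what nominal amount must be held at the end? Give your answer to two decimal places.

Cumulative price-level factor: 1.064 × 1.064 × 1.055 × 1.0627 × 1.064 × 1.063 ≈ 1.4355598011.
Multiplying $164,248 by the price-level factor gives the future nominal sum.

$235,787.83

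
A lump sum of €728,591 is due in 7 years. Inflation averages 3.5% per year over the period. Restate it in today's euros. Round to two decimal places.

Price-level factor over 7 years: (1 + 3.5%)^7 ≈ 1.2722792628.
Purchasing power today: €728,591 divided by that factor.

€572,665.94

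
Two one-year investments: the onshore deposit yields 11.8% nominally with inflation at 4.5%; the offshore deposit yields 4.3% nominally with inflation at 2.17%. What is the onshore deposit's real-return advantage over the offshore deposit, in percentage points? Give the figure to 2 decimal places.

4.90

The onshore deposit real return: 1.118/1.045 − 1 = 6.986%.
The offshore deposit real return: 1.043/1.0217 − 1 = 2.085%.
Difference: 6.986 − 2.085 = 4.901 pp.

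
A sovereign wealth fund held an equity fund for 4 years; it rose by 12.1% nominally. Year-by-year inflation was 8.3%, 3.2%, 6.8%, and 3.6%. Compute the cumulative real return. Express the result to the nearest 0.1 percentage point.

-9.4%

Cumulative inflation factor: 1.083 × 1.032 × 1.068 × 1.036 ≈ 1.23663.
Nominal growth factor: 1.12100. Real growth factor = 1.12100 / 1.23663 ≈ 0.90650.
Total real return ≈ -9.3503%.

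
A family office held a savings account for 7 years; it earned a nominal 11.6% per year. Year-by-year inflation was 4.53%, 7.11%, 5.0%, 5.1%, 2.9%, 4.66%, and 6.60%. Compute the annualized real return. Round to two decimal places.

Cumulative inflation factor: 1.0453 × 1.0711 × 1.050 × 1.051 × 1.029 × 1.0466 × 1.0660 ≈ 1.41846.
Nominal growth factor: 2.15600. Real growth factor = 2.15600 / 1.41846 ≈ 1.51996.
Annualized: 1.51996^(1/7) − 1 ≈ 0.06164.

6.16%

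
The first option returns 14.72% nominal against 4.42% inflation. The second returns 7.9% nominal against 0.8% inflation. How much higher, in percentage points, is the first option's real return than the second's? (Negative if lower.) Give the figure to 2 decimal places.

2.82

The first option real return: 1.1472/1.0442 − 1 = 9.864%.
The second real return: 1.079/1.008 − 1 = 7.044%.
Difference: 9.864 − 7.044 = 2.820 pp.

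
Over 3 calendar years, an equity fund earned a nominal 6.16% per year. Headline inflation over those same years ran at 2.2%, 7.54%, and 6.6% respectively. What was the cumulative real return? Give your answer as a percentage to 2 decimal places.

2.12%

Cumulative inflation factor: 1.022 × 1.0754 × 1.066 ≈ 1.17160.
Nominal growth factor: 1.19642. Real growth factor = 1.19642 / 1.17160 ≈ 1.02119.
Total real return ≈ 2.1185%.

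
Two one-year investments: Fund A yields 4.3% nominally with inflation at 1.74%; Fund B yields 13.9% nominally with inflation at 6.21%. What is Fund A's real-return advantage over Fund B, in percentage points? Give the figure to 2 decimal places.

Fund A real return: 1.043/1.0174 − 1 = 2.516%.
Fund B real return: 1.139/1.0621 − 1 = 7.240%.
Difference: 2.516 − 7.240 = -4.724 pp.

-4.72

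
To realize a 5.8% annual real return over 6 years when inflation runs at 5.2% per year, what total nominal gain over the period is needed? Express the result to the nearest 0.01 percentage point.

Required annual nominal rate: (1+5.8%)(1+5.2%) − 1 = 11.3016%.
Cumulative over 6 years: (1 + 0.113016)^6 − 1 ≈ 0.90112.

90.11%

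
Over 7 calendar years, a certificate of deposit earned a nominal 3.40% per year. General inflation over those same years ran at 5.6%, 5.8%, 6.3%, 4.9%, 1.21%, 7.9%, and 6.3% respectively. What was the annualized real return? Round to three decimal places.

-1.909%

Cumulative inflation factor: 1.056 × 1.058 × 1.063 × 1.049 × 1.0121 × 1.079 × 1.063 ≈ 1.44623.
Nominal growth factor: 1.26370. Real growth factor = 1.26370 / 1.44623 ≈ 0.87379.
Annualized: 0.87379^(1/7) − 1 ≈ -0.01909.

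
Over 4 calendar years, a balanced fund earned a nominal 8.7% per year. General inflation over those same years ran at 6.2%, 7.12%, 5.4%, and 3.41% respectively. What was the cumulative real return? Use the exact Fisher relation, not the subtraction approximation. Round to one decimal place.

Cumulative inflation factor: 1.062 × 1.0712 × 1.054 × 1.0341 ≈ 1.23993.
Nominal growth factor: 1.39611. Real growth factor = 1.39611 / 1.23993 ≈ 1.12595.
Total real return ≈ 12.5952%.

12.6%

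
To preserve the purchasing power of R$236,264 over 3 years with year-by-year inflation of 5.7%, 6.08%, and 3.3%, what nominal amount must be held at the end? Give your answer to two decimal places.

R$273,656.88

Cumulative price-level factor: 1.057 × 1.0608 × 1.033 = 1.1582673648.
The nominal amount required is R$236,264 scaled up by that factor.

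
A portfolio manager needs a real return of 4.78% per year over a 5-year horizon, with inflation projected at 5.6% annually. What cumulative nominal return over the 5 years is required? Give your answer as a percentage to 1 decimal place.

Required annual nominal rate: (1+4.78%)(1+5.6%) − 1 = 10.64768%.
Cumulative over 5 years: (1 + 0.1064768)^5 − 1 ≈ 0.65849.

65.8%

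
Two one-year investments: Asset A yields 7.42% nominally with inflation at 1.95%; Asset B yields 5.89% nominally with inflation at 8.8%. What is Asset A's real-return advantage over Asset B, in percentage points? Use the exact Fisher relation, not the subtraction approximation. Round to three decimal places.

Asset A real return: 1.0742/1.0195 − 1 = 5.3654%.
Asset B real return: 1.0589/1.088 − 1 = -2.6746%.
Difference: 5.3654 − (-2.6746) = 8.0400 pp.

8.040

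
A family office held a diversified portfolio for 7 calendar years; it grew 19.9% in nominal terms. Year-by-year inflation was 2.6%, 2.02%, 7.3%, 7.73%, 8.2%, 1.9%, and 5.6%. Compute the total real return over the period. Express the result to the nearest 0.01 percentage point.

Cumulative inflation factor: 1.026 × 1.0202 × 1.073 × 1.0773 × 1.082 × 1.019 × 1.056 ≈ 1.40875.
Nominal growth factor: 1.19900. Real growth factor = 1.19900 / 1.40875 ≈ 0.85111.
Total real return ≈ -14.8892%.

-14.89%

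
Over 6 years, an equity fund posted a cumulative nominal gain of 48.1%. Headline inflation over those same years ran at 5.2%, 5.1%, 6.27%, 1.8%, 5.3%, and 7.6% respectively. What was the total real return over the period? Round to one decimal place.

Cumulative inflation factor: 1.052 × 1.051 × 1.0627 × 1.018 × 1.053 × 1.076 ≈ 1.35524.
Nominal growth factor: 1.48100. Real growth factor = 1.48100 / 1.35524 ≈ 1.09279.
Total real return ≈ 9.2792%.

9.3%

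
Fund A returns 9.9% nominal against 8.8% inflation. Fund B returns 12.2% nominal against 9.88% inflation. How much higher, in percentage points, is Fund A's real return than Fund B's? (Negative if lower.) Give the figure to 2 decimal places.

Fund A real return: 1.099/1.088 − 1 = 1.011%.
Fund B real return: 1.122/1.0988 − 1 = 2.111%.
Difference: 1.011 − 2.111 = -1.100 pp.

-1.10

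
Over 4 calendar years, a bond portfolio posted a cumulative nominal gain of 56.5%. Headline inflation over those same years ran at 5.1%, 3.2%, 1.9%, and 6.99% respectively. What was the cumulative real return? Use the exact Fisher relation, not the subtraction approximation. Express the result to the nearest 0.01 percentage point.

Cumulative inflation factor: 1.051 × 1.032 × 1.019 × 1.0699 ≈ 1.18250.
Nominal growth factor: 1.56500. Real growth factor = 1.56500 / 1.18250 ≈ 1.32347.
Total real return ≈ 32.3471%.

32.35%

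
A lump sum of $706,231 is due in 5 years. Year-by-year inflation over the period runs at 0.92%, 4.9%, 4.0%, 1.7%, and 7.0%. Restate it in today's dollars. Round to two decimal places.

$589,462.22

Price-level factor over 5 years: 1.0092 × 1.049 × 1.040 × 1.017 × 1.070 ≈ 1.1980937426.
Purchasing power today: $706,231 divided by that factor.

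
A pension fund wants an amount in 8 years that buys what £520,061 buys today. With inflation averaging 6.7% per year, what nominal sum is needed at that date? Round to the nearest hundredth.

Cumulative price-level factor: (1+6.7%)^8 ≈ 1.6800234952.
The nominal amount required is £520,061 scaled up by that factor.

£873,714.70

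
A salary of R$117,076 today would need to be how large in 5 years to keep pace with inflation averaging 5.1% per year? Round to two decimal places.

R$150,134.83

Cumulative price-level factor: (1+5.1%)^5 ≈ 1.2823706810.
The nominal amount required is R$117,076 scaled up by that factor.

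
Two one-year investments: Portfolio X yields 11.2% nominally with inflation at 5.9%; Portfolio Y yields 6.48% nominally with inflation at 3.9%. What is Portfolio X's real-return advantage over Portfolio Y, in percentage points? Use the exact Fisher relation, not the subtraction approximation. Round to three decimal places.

Portfolio X real return: 1.112/1.059 − 1 = 5.0047%.
Portfolio Y real return: 1.0648/1.039 − 1 = 2.4832%.
Difference: 5.0047 − 2.4832 = 2.5215 pp.

2.522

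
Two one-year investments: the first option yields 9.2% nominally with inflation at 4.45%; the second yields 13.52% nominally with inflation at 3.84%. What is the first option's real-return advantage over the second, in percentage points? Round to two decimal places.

-4.77

The first option real return: 1.092/1.0445 − 1 = 4.548%.
The second real return: 1.1352/1.0384 − 1 = 9.322%.
Difference: 4.548 − 9.322 = -4.774 pp.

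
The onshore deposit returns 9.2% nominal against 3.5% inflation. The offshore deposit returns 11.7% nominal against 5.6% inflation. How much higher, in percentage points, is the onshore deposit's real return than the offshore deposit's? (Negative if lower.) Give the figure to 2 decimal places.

The onshore deposit real return: 1.092/1.035 − 1 = 5.507%.
The offshore deposit real return: 1.117/1.056 − 1 = 5.777%.
Difference: 5.507 − 5.777 = -0.270 pp.

-0.27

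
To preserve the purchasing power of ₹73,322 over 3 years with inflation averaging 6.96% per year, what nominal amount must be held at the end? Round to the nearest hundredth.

₹89,721.90

Cumulative price-level factor: (1+6.96%)^3 ≈ 1.2236696335.
The nominal amount required is ₹73,322 scaled up by that factor.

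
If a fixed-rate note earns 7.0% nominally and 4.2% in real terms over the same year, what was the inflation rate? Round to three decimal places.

2.687%

From (1+r_nom) = (1+r_real)(1+π), we get 1+π = (1 + 7.0%)/(1 + 4.2%) = 1.070/1.042 ≈ 1.02687.
So π ≈ 2.6871%.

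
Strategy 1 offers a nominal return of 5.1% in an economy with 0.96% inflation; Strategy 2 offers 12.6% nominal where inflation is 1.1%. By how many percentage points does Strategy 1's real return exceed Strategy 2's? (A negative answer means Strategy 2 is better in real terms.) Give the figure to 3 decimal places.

-7.274

Strategy 1 real return: 1.051/1.0096 − 1 = 4.1006%.
Strategy 2 real return: 1.126/1.011 − 1 = 11.3749%.
Difference: 4.1006 − 11.3749 = -7.2743 pp.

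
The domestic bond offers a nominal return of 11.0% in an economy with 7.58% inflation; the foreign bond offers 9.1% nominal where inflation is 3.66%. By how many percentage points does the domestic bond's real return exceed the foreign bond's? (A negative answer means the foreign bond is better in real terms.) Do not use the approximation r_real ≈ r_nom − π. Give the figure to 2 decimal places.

The domestic bond real return: 1.110/1.0758 − 1 = 3.179%.
The foreign bond real return: 1.091/1.0366 − 1 = 5.248%.
Difference: 3.179 − 5.248 = -2.069 pp.

-2.07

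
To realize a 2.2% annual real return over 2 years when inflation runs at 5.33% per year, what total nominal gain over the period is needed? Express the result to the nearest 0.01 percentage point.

15.88%

Required annual nominal rate: (1+2.2%)(1+5.33%) − 1 = 7.64726%.
Cumulative over 2 years: (1 + 0.0764726)^2 − 1 ≈ 0.15879.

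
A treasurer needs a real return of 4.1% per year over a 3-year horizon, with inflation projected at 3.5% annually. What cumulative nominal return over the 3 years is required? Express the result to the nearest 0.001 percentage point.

Required annual nominal rate: (1+4.1%)(1+3.5%) − 1 = 7.7435%.
Cumulative over 3 years: (1 + 0.077435)^3 − 1 ≈ 0.25076.

25.076%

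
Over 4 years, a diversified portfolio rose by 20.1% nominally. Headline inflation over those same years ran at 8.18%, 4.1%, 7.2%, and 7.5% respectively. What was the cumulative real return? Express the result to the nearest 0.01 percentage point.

-7.46%

Cumulative inflation factor: 1.0818 × 1.041 × 1.072 × 1.075 ≈ 1.29778.
Nominal growth factor: 1.20100. Real growth factor = 1.20100 / 1.29778 ≈ 0.92543.
Total real return ≈ -7.4573%.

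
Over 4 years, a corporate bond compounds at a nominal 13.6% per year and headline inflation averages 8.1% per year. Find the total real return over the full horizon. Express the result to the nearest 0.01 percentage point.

21.96%

The annual real rate is (1+13.6%)/(1+8.1%) − 1 = 5.0879%.
Compounded over 4 years: (1 + 0.050879)^4 − 1 ≈ 0.21958.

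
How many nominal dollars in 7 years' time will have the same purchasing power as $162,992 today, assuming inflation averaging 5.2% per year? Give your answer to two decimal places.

$232,421.59

Cumulative price-level factor: (1+5.2%)^7 ≈ 1.4259693103.
The nominal amount required is $162,992 scaled up by that factor.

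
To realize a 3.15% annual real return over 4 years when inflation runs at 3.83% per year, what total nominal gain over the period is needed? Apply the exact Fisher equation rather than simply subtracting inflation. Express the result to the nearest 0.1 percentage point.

Required annual nominal rate: (1+3.15%)(1+3.83%) − 1 = 7.100645%.
Cumulative over 4 years: (1 + 0.07100645)^4 − 1 ≈ 0.31573.

31.6%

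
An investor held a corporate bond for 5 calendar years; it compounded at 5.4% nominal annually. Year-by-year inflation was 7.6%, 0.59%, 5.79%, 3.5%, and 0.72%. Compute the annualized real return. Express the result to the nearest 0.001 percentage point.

Cumulative inflation factor: 1.076 × 1.0059 × 1.0579 × 1.035 × 1.0072 ≈ 1.19362.
Nominal growth factor: 1.30078. Real growth factor = 1.30078 / 1.19362 ≈ 1.08977.
Annualized: 1.08977^(1/5) − 1 ≈ 0.01734.

1.734%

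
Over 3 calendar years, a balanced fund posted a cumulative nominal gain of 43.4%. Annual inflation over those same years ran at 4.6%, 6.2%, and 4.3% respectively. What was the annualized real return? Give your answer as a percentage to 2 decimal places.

Cumulative inflation factor: 1.046 × 1.062 × 1.043 ≈ 1.15862.
Nominal growth factor: 1.43400. Real growth factor = 1.43400 / 1.15862 ≈ 1.23768.
Annualized: 1.23768^(1/3) − 1 ≈ 0.07367.

7.37%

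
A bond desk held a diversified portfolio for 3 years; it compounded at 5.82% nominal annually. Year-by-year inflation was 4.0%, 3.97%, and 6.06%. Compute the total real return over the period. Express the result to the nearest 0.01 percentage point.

Cumulative inflation factor: 1.040 × 1.0397 × 1.0606 ≈ 1.14681.
Nominal growth factor: 1.18496. Real growth factor = 1.18496 / 1.14681 ≈ 1.03326.
Total real return ≈ 3.3262%.

3.33%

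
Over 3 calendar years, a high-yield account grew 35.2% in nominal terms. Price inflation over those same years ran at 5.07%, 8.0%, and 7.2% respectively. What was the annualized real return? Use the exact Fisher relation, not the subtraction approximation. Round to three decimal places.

Cumulative inflation factor: 1.0507 × 1.080 × 1.072 ≈ 1.21646.
Nominal growth factor: 1.35200. Real growth factor = 1.35200 / 1.21646 ≈ 1.11142.
Annualized: 1.11142^(1/3) − 1 ≈ 0.03584.

3.584%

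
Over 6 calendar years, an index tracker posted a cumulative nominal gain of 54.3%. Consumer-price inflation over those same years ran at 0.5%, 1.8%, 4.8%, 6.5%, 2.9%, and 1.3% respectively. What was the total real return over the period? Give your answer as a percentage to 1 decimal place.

29.6%

Cumulative inflation factor: 1.005 × 1.018 × 1.048 × 1.065 × 1.029 × 1.013 ≈ 1.19028.
Nominal growth factor: 1.54300. Real growth factor = 1.54300 / 1.19028 ≈ 1.29633.
Total real return ≈ 29.6332%.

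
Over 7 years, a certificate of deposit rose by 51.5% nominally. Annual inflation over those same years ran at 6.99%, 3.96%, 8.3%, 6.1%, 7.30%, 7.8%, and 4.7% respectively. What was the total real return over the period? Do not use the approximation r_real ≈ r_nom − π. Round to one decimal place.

Cumulative inflation factor: 1.0699 × 1.0396 × 1.083 × 1.061 × 1.0730 × 1.078 × 1.047 ≈ 1.54781.
Nominal growth factor: 1.51500. Real growth factor = 1.51500 / 1.54781 ≈ 0.97880.
Total real return ≈ -2.1200%.

-2.1%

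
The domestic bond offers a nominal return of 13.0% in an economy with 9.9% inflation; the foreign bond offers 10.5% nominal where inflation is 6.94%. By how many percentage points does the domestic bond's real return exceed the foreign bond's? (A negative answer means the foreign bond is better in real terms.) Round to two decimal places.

The domestic bond real return: 1.130/1.099 − 1 = 2.821%.
The foreign bond real return: 1.105/1.0694 − 1 = 3.329%.
Difference: 2.821 − 3.329 = -0.508 pp.

-0.51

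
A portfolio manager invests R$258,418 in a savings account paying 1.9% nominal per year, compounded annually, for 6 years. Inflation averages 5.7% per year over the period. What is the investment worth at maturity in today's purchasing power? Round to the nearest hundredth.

Nominal value at maturity: R$258,418 × (1 + 1.9%)^6 ≈ R$289,312.94.
Price-level factor over 6 years: (1 + 5.7%)^6 ≈ 1.3946008445.
The maturity value deflated by that factor is the answer in today's purchasing power.

R$207,452.15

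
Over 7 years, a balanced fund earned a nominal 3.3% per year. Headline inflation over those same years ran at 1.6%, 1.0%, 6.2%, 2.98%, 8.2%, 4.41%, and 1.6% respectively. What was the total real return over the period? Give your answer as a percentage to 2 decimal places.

-2.56%

Cumulative inflation factor: 1.016 × 1.010 × 1.062 × 1.0298 × 1.082 × 1.0441 × 1.016 ≈ 1.28812.
Nominal growth factor: 1.25517. Real growth factor = 1.25517 / 1.28812 ≈ 0.97442.
Total real return ≈ -2.5579%.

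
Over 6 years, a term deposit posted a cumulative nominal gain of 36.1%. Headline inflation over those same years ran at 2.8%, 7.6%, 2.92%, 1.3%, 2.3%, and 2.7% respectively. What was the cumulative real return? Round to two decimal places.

12.33%

Cumulative inflation factor: 1.028 × 1.076 × 1.0292 × 1.013 × 1.023 × 1.027 ≈ 1.21160.
Nominal growth factor: 1.36100. Real growth factor = 1.36100 / 1.21160 ≈ 1.12330.
Total real return ≈ 12.3304%.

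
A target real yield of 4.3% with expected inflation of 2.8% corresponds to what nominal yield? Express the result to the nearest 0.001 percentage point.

By the Fisher equation, 1 + r_nom = (1 + 4.3%)(1 + 2.8%) = 1.043 × 1.028 = 1.072204.
So r_nom = 7.2204%.

7.220%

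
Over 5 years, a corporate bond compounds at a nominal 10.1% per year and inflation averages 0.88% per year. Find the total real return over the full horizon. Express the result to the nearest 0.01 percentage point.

The annual real rate is (1+10.1%)/(1+0.88%) − 1 = 9.1396%.
Compounded over 5 years: (1 + 0.091396)^5 − 1 ≈ 0.54850.

54.85%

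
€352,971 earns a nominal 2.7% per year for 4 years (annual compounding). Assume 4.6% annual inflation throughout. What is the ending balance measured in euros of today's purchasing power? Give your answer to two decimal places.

€328,015.27

Nominal value at maturity: €352,971 × (1 + 2.7%)^4 ≈ €392,663.74.
Price-level factor over 4 years: (1 + 4.6%)^4 ≈ 1.1970898215.
Dividing the nominal maturity value by the price-level factor gives the value in today's money.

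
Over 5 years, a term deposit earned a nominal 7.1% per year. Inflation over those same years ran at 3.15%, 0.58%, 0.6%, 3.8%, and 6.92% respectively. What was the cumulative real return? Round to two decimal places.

Cumulative inflation factor: 1.0315 × 1.0058 × 1.006 × 1.038 × 1.0692 ≈ 1.15834.
Nominal growth factor: 1.40912. Real growth factor = 1.40912 / 1.15834 ≈ 1.21650.
Total real return ≈ 21.6500%.

21.65%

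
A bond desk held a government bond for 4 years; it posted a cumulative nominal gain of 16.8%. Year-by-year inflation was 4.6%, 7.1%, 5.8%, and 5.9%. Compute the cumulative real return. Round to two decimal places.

Cumulative inflation factor: 1.046 × 1.071 × 1.058 × 1.059 ≈ 1.25517.
Nominal growth factor: 1.16800. Real growth factor = 1.16800 / 1.25517 ≈ 0.93055.
Total real return ≈ -6.9449%.

-6.94%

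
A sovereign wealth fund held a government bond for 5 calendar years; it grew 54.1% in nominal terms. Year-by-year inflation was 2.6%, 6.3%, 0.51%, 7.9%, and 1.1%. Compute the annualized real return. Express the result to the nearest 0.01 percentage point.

5.20%

Cumulative inflation factor: 1.026 × 1.063 × 1.0051 × 1.079 × 1.011 ≈ 1.19581.
Nominal growth factor: 1.54100. Real growth factor = 1.54100 / 1.19581 ≈ 1.28867.
Annualized: 1.28867^(1/5) − 1 ≈ 0.05203.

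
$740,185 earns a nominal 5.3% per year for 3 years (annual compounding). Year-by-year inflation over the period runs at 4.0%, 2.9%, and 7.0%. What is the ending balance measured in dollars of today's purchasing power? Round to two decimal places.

Nominal value at maturity: $740,185 × (1 + 5.3%)^3 ≈ $864,222.15.
Price-level factor over 3 years: 1.040 × 1.029 × 1.070 = 1.1450712.
The maturity value deflated by that factor is the answer in today's purchasing power.

$754,732.24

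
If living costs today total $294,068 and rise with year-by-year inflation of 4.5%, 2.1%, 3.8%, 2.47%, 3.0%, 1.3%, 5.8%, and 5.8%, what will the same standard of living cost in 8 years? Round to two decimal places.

$389,764.15

Cumulative price-level factor: 1.045 × 1.021 × 1.038 × 1.0247 × 1.030 × 1.013 × 1.058 × 1.058 ≈ 1.3254218559.
Multiplying $294,068 by the price-level factor gives the future nominal sum.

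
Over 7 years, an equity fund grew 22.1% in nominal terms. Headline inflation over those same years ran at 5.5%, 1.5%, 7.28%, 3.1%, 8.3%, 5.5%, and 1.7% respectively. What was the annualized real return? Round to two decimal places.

Cumulative inflation factor: 1.055 × 1.015 × 1.0728 × 1.031 × 1.083 × 1.055 × 1.017 ≈ 1.37625.
Nominal growth factor: 1.22100. Real growth factor = 1.22100 / 1.37625 ≈ 0.88719.
Annualized: 0.88719^(1/7) − 1 ≈ -0.01695.

-1.70%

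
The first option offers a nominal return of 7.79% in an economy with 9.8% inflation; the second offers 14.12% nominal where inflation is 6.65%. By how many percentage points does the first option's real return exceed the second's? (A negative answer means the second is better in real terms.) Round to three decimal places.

The first option real return: 1.0779/1.098 − 1 = -1.8306%.
The second real return: 1.1412/1.0665 − 1 = 7.0042%.
Difference: -1.8306 − 7.0042 = -8.8348 pp.

-8.835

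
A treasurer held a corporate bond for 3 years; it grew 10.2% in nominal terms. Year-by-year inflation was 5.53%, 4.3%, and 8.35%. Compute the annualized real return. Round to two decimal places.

Cumulative inflation factor: 1.0553 × 1.043 × 1.0835 ≈ 1.19258.
Nominal growth factor: 1.10200. Real growth factor = 1.10200 / 1.19258 ≈ 0.92404.
Annualized: 0.92404^(1/3) − 1 ≈ -0.02599.

-2.60%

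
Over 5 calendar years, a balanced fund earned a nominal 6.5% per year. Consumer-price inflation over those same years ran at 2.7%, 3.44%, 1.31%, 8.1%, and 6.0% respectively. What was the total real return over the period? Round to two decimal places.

11.10%

Cumulative inflation factor: 1.027 × 1.0344 × 1.0131 × 1.081 × 1.060 ≈ 1.23323.
Nominal growth factor: 1.37009. Real growth factor = 1.37009 / 1.23323 ≈ 1.11098.
Total real return ≈ 11.0977%.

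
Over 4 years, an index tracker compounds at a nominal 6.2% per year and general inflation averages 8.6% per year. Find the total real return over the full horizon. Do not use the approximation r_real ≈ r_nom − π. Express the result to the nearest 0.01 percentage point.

-8.55%

The annual real rate is (1+6.2%)/(1+8.6%) − 1 = -2.2099%.
Compounded over 4 years: (1 + -0.022099)^4 − 1 ≈ -0.08551.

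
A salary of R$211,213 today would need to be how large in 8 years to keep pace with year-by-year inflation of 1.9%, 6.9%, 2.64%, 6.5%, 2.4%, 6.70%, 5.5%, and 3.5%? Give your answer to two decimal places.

Cumulative price-level factor: 1.019 × 1.069 × 1.0264 × 1.065 × 1.024 × 1.0670 × 1.055 × 1.035 ≈ 1.4206114995.
Multiplying R$211,213 by the price-level factor gives the future nominal sum.

R$300,051.62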